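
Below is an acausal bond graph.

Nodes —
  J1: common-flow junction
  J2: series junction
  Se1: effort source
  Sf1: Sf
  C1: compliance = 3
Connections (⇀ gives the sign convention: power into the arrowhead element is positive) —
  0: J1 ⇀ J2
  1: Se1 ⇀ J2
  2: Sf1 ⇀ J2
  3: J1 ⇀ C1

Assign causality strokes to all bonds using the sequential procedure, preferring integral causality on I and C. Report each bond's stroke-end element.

b0 stroke at J2
b1 stroke at J2
b2 stroke at Sf1
b3 stroke at J1

β1 stroke→J2  (Se1 fixes effort; stroke away)
β2 stroke→Sf1  (Sf1 (Sf) sets flow on bond)
β0 stroke→J2  (J2 flow already set via bond 2)
β3 stroke→J1  (common-f at J1 fixed by 0)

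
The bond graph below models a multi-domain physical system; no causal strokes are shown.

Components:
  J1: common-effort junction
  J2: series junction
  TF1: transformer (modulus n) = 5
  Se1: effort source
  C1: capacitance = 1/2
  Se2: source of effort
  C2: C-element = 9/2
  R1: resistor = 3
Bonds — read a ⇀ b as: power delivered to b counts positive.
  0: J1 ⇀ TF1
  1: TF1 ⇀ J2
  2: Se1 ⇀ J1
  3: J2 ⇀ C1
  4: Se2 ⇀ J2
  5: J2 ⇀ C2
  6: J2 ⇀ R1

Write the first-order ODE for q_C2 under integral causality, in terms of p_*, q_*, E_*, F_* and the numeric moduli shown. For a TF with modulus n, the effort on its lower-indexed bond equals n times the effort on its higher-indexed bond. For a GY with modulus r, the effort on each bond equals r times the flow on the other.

dq_C2/dt = E_Se1/15 + E_Se2/3 - 2*q_C1/3 - 2*q_C2/27

bond 2 →J1  (Se1 fixes effort; stroke away)
bond 4 →J2  (Se2: effort source, stroke at far end)
bond 0 →TF1  (0-jn J1 has e-setter on 2)
bond 1 →J2  (through TF1, causality passes straight; one stroke at TF1)
bond 3 →J2  (prefer integral on C1)
bond 5 →J2  (C2 outputs effort q/C2)
bond 6 →R1  (only one flow-in slot at J2)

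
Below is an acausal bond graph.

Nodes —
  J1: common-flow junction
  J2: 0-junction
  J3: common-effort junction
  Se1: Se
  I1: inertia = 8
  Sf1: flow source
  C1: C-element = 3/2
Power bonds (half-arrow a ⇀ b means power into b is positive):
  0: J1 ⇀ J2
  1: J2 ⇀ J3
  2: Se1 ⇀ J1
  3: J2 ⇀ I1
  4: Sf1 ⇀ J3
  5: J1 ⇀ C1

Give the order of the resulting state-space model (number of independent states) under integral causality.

2  (C1, I1 all integral)

b2 →J1  (Se1: effort source, stroke at far end)
b4 →Sf1  (Sf1 fixes flow; stroke at Sf1)
b1 →J3  (J3 needs exactly one e-in)
b3 →I1  (I1 integral (f out))
b0 →J2  (only one effort-in slot at J2)
b5 →J1  (common-f at J1 fixed by 0)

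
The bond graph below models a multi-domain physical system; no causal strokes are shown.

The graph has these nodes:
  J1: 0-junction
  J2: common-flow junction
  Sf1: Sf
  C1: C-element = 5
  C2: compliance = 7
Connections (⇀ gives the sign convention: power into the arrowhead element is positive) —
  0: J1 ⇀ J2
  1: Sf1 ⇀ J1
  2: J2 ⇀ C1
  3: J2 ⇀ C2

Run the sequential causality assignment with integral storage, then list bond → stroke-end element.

bond 0 |J1
bond 1 |Sf1
bond 2 |J2
bond 3 |J2

bond 1 stroke at Sf1  (Sf1: flow source, stroke at near end)
bond 0 stroke at J1  (closing 0-jn rule on J1)
bond 2 stroke at J2  (1-jn J2 has f-setter on 0)
bond 3 stroke at J2  (common-f at J2 fixed by 0)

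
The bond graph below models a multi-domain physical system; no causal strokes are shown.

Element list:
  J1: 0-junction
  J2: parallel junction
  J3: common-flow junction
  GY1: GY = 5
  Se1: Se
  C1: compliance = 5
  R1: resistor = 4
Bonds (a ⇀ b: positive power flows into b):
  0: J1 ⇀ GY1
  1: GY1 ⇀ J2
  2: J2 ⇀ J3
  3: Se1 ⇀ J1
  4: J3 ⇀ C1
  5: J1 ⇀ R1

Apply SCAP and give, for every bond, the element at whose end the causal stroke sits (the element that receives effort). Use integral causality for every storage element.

#0 |GY1
#1 |GY1
#2 |J2
#3 |J1
#4 |J3
#5 |R1

b3 stroke→J1  (source Se1 imposes e)
b0 stroke→GY1  (0-jn J1 has e-setter on 3)
b5 stroke→R1  (J1 effort already set via bond 3)
b1 stroke→GY1  (GY1 both-in/both-out from 0)
b2 stroke→J2  (closing 0-jn rule on J2)
b4 stroke→J3  (J3: bond 2 brought flow, rest push out)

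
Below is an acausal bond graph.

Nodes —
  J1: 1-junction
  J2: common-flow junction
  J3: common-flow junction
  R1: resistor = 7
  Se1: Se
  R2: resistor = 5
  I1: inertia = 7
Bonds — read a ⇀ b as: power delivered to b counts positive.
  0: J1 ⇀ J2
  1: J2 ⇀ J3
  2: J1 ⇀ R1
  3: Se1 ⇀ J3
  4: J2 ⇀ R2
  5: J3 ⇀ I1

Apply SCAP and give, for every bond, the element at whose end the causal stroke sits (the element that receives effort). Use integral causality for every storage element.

#3 stroke→J3  (source Se1 imposes e)
#5 stroke→I1  (I1 integral (f out))
#1 stroke→J3  (1-jn J3 has f-setter on 5)
#0 stroke→J2  (J2: bond 1 brought flow, rest push out)
#4 stroke→J2  (J2 flow already set via bond 1)
#2 stroke→J1  (common-f at J1 fixed by 0)

bond 0 stroke→J2
bond 1 stroke→J3
bond 2 stroke→J1
bond 3 stroke→J3
bond 4 stroke→J2
bond 5 stroke→I1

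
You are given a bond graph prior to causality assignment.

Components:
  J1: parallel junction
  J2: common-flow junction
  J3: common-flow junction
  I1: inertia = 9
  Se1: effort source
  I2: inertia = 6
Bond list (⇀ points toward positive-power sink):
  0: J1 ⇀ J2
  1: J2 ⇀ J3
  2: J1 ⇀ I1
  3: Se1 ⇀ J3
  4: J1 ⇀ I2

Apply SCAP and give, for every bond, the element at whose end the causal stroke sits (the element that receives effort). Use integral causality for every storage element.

#0 →J1
#1 →J2
#2 →I1
#3 →J3
#4 →I2

β3 stroke→J3  (Se1 (Se) sets effort on bond)
β1 stroke→J2  (only one flow-in slot at J3)
β0 stroke→J1  (closing 1-jn rule on J2)
β2 stroke→I1  (0-jn J1 has e-setter on 0)
β4 stroke→I2  (common-e at J1 fixed by 0)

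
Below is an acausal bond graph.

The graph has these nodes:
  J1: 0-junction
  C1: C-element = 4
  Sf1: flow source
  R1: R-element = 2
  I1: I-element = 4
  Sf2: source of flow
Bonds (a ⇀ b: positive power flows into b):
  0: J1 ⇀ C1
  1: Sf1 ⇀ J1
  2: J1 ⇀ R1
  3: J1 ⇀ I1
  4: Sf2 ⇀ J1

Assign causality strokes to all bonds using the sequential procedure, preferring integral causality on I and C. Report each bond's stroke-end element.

b0 stroke→J1
b1 stroke→Sf1
b2 stroke→R1
b3 stroke→I1
b4 stroke→Sf2

bond 1 stroke→Sf1  (Sf1: flow source, stroke at near end)
bond 4 stroke→Sf2  (Sf2: flow source, stroke at near end)
bond 0 stroke→J1  (prefer integral on C1)
bond 2 stroke→R1  (J1 effort already set via bond 0)
bond 3 stroke→I1  (0-jn J1 has e-setter on 0)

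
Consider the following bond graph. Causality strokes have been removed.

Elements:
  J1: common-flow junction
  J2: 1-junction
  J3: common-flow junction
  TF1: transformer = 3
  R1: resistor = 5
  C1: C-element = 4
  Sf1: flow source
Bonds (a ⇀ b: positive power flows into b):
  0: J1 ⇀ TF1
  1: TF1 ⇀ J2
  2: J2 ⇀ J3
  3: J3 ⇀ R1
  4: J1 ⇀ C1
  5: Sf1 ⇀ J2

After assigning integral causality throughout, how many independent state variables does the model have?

β5 |Sf1  (source Sf1 imposes f)
β1 |J2  (J2 flow already set via bond 5)
β2 |J2  (J2: bond 5 brought flow, rest push out)
β3 |J3  (1-jn J3 has f-setter on 2)
β0 |TF1  (TF TF1: opposite of bond 1)
β4 |J1  (J1 flow already set via bond 0)

1  (C1 all integral)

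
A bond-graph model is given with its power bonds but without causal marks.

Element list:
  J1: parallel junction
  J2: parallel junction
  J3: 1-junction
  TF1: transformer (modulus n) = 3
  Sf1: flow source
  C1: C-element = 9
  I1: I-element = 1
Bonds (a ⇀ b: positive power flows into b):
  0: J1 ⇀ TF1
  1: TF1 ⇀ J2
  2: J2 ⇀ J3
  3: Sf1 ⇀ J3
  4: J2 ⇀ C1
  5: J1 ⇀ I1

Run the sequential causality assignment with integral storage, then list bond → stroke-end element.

b3 stroke at Sf1  (Sf1 (Sf) sets flow on bond)
b2 stroke at J3  (1-jn J3 has f-setter on 3)
b4 stroke at J2  (C1 outputs effort q/C1)
b1 stroke at TF1  (J2 effort already set via bond 4)
b0 stroke at J1  (TF1 one-in-one-out from 1)
b5 stroke at I1  (common-e at J1 fixed by 0)

β0 →J1
β1 →TF1
β2 →J3
β3 →Sf1
β4 →J2
β5 →I1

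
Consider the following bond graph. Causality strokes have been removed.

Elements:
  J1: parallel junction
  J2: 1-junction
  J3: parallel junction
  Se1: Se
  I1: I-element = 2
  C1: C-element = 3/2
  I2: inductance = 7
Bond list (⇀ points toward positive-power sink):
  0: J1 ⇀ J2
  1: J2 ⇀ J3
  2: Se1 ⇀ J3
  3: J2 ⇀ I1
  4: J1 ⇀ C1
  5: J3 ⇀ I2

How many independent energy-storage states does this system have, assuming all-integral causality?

3  (C1, I1, I2 all integral)

bond 2 →J3  (source Se1 imposes e)
bond 1 →J2  (J3: bond 2 brought effort, rest push out)
bond 5 →I2  (J3 effort already set via bond 2)
bond 3 →I1  (prefer integral on I1)
bond 0 →J2  (common-f at J2 fixed by 3)
bond 4 →J1  (closing 0-jn rule on J1)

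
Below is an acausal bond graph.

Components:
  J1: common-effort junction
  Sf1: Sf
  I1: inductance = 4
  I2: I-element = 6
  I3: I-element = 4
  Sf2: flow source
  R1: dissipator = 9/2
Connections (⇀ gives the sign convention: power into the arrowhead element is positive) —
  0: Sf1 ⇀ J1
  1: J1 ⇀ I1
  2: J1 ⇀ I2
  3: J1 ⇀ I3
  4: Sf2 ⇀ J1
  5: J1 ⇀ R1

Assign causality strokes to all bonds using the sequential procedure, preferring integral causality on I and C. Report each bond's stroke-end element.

β0 stroke at Sf1  (Sf1 (Sf) sets flow on bond)
β4 stroke at Sf2  (Sf2 fixes flow; stroke at Sf2)
β1 stroke at I1  (prefer integral on I1)
β2 stroke at I2  (prefer integral on I2)
β3 stroke at I3  (I3 outputs flow p/I3)
β5 stroke at J1  (J1 needs exactly one e-in)

#0 →Sf1
#1 →I1
#2 →I2
#3 →I3
#4 →Sf2
#5 →J1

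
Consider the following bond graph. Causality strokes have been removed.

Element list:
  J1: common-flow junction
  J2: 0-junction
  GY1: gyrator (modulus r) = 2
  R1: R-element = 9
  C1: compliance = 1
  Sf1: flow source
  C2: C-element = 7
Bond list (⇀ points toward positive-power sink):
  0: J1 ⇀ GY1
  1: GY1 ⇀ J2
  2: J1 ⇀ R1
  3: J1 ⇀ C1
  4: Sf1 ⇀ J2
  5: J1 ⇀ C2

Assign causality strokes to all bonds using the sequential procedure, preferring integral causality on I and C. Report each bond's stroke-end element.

β0 →J1
β1 →J2
β2 →R1
β3 →J1
β4 →Sf1
β5 →J1

β4 stroke at Sf1  (Sf1 (Sf) sets flow on bond)
β1 stroke at J2  (only one effort-in slot at J2)
β0 stroke at J1  (GY1 both-in/both-out from 1)
β3 stroke at J1  (C1 integral (e out))
β5 stroke at J1  (C2 outputs effort q/C2)
β2 stroke at R1  (only one flow-in slot at J1)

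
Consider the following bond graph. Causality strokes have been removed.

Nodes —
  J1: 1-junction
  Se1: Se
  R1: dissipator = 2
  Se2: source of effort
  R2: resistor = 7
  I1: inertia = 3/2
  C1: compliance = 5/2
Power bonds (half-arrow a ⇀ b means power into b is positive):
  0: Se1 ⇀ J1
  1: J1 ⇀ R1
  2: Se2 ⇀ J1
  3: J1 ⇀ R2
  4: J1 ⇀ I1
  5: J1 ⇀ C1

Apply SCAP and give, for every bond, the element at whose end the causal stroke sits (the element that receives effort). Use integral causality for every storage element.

bond 0 stroke at J1
bond 1 stroke at J1
bond 2 stroke at J1
bond 3 stroke at J1
bond 4 stroke at I1
bond 5 stroke at J1

b0 stroke at J1  (Se1: effort source, stroke at far end)
b2 stroke at J1  (source Se2 imposes e)
b4 stroke at I1  (I1: I, integral causality)
b1 stroke at J1  (1-jn J1 has f-setter on 4)
b3 stroke at J1  (J1 flow already set via bond 4)
b5 stroke at J1  (common-f at J1 fixed by 4)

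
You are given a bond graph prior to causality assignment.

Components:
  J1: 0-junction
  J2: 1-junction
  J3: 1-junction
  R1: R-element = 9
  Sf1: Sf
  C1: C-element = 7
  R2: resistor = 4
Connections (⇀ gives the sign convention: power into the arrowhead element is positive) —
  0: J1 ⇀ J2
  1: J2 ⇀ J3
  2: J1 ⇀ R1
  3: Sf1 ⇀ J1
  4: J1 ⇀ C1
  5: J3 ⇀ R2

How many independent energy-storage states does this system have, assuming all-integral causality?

1  (C1 all integral)

bond 3 stroke→Sf1  (Sf1 fixes flow; stroke at Sf1)
bond 4 stroke→J1  (prefer integral on C1)
bond 0 stroke→J2  (J1 effort already set via bond 4)
bond 2 stroke→R1  (J1 effort already set via bond 4)
bond 1 stroke→J3  (closing 1-jn rule on J2)
bond 5 stroke→R2  (J3: last free bond brings flow in)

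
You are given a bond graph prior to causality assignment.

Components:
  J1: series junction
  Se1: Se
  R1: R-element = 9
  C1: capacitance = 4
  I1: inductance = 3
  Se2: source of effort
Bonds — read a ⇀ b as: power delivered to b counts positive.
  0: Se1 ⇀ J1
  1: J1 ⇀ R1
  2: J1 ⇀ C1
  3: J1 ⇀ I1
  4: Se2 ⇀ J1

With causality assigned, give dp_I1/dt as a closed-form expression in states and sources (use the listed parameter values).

dp_I1/dt = E_Se1 + E_Se2 - 3*p_I1 - q_C1/4

bond 0 |J1  (Se1 (Se) sets effort on bond)
bond 4 |J1  (source Se2 imposes e)
bond 2 |J1  (prefer integral on C1)
bond 3 |I1  (I1 outputs flow p/I1)
bond 1 |J1  (1-jn J1 has f-setter on 3)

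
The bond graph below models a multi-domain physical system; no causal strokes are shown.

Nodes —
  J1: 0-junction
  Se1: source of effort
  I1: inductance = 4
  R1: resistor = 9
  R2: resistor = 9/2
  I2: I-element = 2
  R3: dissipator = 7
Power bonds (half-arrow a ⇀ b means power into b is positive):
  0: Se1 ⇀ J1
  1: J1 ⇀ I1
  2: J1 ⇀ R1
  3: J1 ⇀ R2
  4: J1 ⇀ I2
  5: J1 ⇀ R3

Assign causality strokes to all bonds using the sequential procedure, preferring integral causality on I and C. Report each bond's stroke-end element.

b0 stroke→J1  (source Se1 imposes e)
b1 stroke→I1  (0-jn J1 has e-setter on 0)
b2 stroke→R1  (0-jn J1 has e-setter on 0)
b3 stroke→R2  (common-e at J1 fixed by 0)
b4 stroke→I2  (common-e at J1 fixed by 0)
b5 stroke→R3  (0-jn J1 has e-setter on 0)

β0 stroke at J1
β1 stroke at I1
β2 stroke at R1
β3 stroke at R2
β4 stroke at I2
β5 stroke at R3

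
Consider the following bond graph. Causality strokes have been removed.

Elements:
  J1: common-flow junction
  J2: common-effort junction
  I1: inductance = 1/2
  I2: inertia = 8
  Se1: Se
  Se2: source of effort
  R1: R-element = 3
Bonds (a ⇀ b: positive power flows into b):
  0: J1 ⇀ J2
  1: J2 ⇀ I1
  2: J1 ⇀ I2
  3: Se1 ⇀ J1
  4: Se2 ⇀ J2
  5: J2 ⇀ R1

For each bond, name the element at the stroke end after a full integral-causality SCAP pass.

β0 stroke at J1
β1 stroke at I1
β2 stroke at I2
β3 stroke at J1
β4 stroke at J2
β5 stroke at R1

β3 →J1  (Se1 (Se) sets effort on bond)
β4 →J2  (Se2 fixes effort; stroke away)
β0 →J1  (common-e at J2 fixed by 4)
β1 →I1  (J2 effort already set via bond 4)
β5 →R1  (0-jn J2 has e-setter on 4)
β2 →I2  (closing 1-jn rule on J1)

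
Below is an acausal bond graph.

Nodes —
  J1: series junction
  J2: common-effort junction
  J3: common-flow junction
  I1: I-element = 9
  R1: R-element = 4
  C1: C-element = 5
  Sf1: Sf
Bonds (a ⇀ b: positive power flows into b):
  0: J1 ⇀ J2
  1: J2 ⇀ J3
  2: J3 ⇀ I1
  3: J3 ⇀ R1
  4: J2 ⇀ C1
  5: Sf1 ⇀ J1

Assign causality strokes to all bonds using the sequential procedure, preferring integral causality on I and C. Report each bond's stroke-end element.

#0 |J1
#1 |J3
#2 |I1
#3 |J3
#4 |J2
#5 |Sf1

#5 →Sf1  (source Sf1 imposes f)
#0 →J1  (common-f at J1 fixed by 5)
#2 →I1  (I1: I, integral causality)
#1 →J3  (common-f at J3 fixed by 2)
#3 →J3  (J3 flow already set via bond 2)
#4 →J2  (only one effort-in slot at J2)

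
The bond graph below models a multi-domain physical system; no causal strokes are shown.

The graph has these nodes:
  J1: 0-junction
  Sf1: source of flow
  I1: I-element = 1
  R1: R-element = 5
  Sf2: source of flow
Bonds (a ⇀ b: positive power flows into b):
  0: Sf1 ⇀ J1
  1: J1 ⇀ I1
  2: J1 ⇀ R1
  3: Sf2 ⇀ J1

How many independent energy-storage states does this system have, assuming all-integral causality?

1  (I1 all integral)

β0 stroke→Sf1  (Sf1: flow source, stroke at near end)
β3 stroke→Sf2  (Sf2 (Sf) sets flow on bond)
β1 stroke→I1  (I1: I, integral causality)
β2 stroke→J1  (J1 needs exactly one e-in)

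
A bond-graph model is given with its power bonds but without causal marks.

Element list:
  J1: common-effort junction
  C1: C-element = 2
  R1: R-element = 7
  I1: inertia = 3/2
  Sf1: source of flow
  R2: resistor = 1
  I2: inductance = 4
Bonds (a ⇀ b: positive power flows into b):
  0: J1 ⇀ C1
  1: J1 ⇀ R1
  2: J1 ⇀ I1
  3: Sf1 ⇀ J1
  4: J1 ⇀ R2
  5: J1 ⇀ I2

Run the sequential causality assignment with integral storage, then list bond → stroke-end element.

#3 →Sf1  (Sf1: flow source, stroke at near end)
#0 →J1  (C1 outputs effort q/C1)
#1 →R1  (common-e at J1 fixed by 0)
#2 →I1  (common-e at J1 fixed by 0)
#4 →R2  (J1 effort already set via bond 0)
#5 →I2  (J1 effort already set via bond 0)

b0 →J1
b1 →R1
b2 →I1
b3 →Sf1
b4 →R2
b5 →I2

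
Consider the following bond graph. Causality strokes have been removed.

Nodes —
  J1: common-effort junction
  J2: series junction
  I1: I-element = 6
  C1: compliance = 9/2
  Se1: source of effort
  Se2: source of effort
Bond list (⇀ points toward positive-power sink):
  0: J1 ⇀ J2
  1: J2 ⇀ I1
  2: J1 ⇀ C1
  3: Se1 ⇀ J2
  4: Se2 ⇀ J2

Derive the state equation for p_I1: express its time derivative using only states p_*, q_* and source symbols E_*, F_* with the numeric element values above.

dp_I1/dt = E_Se1 + E_Se2 + 2*q_C1/9

b3 stroke at J2  (source Se1 imposes e)
b4 stroke at J2  (Se2 fixes effort; stroke away)
b1 stroke at I1  (I1 outputs flow p/I1)
b0 stroke at J2  (common-f at J2 fixed by 1)
b2 stroke at J1  (J1 needs exactly one e-in)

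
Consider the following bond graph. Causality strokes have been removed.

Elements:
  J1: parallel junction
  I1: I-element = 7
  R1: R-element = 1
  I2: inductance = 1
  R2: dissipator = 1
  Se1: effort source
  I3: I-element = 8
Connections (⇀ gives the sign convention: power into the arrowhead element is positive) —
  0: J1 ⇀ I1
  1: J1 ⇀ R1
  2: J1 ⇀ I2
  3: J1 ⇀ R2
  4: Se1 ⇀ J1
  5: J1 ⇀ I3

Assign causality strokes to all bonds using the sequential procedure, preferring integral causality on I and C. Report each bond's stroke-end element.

b4 stroke at J1  (Se1 fixes effort; stroke away)
b0 stroke at I1  (J1: bond 4 brought effort, rest push out)
b1 stroke at R1  (common-e at J1 fixed by 4)
b2 stroke at I2  (common-e at J1 fixed by 4)
b3 stroke at R2  (J1: bond 4 brought effort, rest push out)
b5 stroke at I3  (common-e at J1 fixed by 4)

bond 0 stroke at I1
bond 1 stroke at R1
bond 2 stroke at I2
bond 3 stroke at R2
bond 4 stroke at J1
bond 5 stroke at I3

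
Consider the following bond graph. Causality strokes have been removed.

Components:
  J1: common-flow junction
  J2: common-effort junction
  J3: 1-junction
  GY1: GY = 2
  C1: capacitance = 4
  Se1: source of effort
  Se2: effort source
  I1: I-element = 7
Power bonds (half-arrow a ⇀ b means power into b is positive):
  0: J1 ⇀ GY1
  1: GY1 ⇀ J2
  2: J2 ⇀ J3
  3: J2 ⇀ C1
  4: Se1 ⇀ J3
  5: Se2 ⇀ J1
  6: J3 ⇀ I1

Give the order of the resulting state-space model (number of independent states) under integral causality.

2  (C1, I1 all integral)

b4 stroke→J3  (Se1: effort source, stroke at far end)
b5 stroke→J1  (Se2 (Se) sets effort on bond)
b0 stroke→GY1  (only one flow-in slot at J1)
b1 stroke→GY1  (GY1: gyrator matches bond 0)
b3 stroke→J2  (prefer integral on C1)
b2 stroke→J3  (common-e at J2 fixed by 3)
b6 stroke→I1  (closing 1-jn rule on J3)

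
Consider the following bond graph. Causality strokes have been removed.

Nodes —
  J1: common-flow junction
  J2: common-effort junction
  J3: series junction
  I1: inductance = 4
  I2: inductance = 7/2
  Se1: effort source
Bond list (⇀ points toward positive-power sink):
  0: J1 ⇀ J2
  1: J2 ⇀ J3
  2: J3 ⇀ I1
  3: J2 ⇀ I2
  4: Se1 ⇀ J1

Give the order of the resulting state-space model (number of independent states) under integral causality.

2  (I1, I2 all integral)

b4 |J1  (source Se1 imposes e)
b0 |J2  (only one flow-in slot at J1)
b1 |J3  (J2 effort already set via bond 0)
b3 |I2  (common-e at J2 fixed by 0)
b2 |I1  (J3: last free bond brings flow in)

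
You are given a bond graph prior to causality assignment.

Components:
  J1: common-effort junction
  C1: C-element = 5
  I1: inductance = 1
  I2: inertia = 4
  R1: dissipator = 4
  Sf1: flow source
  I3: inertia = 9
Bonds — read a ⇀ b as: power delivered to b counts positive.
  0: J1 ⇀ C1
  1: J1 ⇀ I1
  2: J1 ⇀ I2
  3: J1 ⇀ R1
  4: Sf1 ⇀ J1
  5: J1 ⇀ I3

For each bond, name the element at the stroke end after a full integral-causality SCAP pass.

bond 4 |Sf1  (Sf1 fixes flow; stroke at Sf1)
bond 0 |J1  (C1 outputs effort q/C1)
bond 1 |I1  (0-jn J1 has e-setter on 0)
bond 2 |I2  (0-jn J1 has e-setter on 0)
bond 3 |R1  (0-jn J1 has e-setter on 0)
bond 5 |I3  (J1 effort already set via bond 0)

bond 0 |J1
bond 1 |I1
bond 2 |I2
bond 3 |R1
bond 4 |Sf1
bond 5 |I3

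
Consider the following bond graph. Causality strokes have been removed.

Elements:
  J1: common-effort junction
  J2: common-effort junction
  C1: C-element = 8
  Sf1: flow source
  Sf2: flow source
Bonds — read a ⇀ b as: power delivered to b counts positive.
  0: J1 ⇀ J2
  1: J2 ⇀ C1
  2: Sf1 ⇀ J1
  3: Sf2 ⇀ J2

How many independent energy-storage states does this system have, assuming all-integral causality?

1  (C1 all integral)

b2 stroke at Sf1  (source Sf1 imposes f)
b3 stroke at Sf2  (source Sf2 imposes f)
b0 stroke at J1  (J1: last free bond brings effort in)
b1 stroke at J2  (J2 needs exactly one e-in)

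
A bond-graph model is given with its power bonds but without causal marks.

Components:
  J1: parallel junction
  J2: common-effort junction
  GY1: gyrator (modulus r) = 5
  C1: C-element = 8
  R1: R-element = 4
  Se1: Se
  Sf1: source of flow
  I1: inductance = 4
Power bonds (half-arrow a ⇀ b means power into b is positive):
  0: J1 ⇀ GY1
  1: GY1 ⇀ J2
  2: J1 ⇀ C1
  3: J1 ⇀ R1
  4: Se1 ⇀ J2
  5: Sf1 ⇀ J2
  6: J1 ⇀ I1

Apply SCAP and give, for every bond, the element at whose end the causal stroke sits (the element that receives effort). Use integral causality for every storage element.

bond 4 stroke at J2  (Se1 fixes effort; stroke away)
bond 5 stroke at Sf1  (Sf1 (Sf) sets flow on bond)
bond 1 stroke at GY1  (common-e at J2 fixed by 4)
bond 0 stroke at GY1  (GY1: gyrator matches bond 1)
bond 2 stroke at J1  (C1: C, integral causality)
bond 3 stroke at R1  (J1: bond 2 brought effort, rest push out)
bond 6 stroke at I1  (0-jn J1 has e-setter on 2)

#0 stroke→GY1
#1 stroke→GY1
#2 stroke→J1
#3 stroke→R1
#4 stroke→J2
#5 stroke→Sf1
#6 stroke→I1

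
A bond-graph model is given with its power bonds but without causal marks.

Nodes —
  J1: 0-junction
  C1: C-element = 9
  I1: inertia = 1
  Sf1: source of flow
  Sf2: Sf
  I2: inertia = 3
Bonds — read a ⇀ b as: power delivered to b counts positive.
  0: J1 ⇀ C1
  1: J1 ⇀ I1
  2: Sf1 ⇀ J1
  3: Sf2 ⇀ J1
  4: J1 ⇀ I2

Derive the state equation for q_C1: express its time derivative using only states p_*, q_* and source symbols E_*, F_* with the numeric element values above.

bond 2 stroke→Sf1  (source Sf1 imposes f)
bond 3 stroke→Sf2  (Sf2 (Sf) sets flow on bond)
bond 0 stroke→J1  (prefer integral on C1)
bond 1 stroke→I1  (0-jn J1 has e-setter on 0)
bond 4 stroke→I2  (J1 effort already set via bond 0)

dq_C1/dt = F_Sf1 + F_Sf2 - p_I1 - p_I2/3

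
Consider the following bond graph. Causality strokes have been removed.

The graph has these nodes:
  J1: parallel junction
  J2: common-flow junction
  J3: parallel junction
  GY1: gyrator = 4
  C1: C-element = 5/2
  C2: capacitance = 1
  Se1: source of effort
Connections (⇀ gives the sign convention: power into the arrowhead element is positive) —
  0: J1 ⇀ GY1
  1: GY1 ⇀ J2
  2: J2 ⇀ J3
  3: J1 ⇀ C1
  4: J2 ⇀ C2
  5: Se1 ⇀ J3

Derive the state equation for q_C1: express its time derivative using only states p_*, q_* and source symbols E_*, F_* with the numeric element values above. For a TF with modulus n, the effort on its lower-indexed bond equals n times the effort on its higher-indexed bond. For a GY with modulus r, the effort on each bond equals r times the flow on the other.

dq_C1/dt = -E_Se1/4 - q_C2/4

b5 →J3  (Se1: effort source, stroke at far end)
b2 →J2  (0-jn J3 has e-setter on 5)
b3 →J1  (C1 outputs effort q/C1)
b0 →GY1  (0-jn J1 has e-setter on 3)
b1 →GY1  (GY1: gyrator matches bond 0)
b4 →J2  (1-jn J2 has f-setter on 1)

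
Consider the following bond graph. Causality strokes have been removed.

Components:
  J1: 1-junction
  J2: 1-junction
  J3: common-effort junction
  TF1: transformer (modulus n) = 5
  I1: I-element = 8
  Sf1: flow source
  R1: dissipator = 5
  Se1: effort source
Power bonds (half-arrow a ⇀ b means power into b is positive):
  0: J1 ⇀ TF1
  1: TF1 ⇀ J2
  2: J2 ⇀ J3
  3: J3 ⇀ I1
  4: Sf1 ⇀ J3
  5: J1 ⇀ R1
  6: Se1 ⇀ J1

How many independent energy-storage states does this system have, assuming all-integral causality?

1  (I1 all integral)

bond 4 stroke→Sf1  (Sf1 fixes flow; stroke at Sf1)
bond 6 stroke→J1  (Se1 fixes effort; stroke away)
bond 3 stroke→I1  (I1 integral (f out))
bond 2 stroke→J3  (J3 needs exactly one e-in)
bond 1 stroke→J2  (common-f at J2 fixed by 2)
bond 0 stroke→TF1  (through TF1, causality passes straight; one stroke at TF1)
bond 5 stroke→J1  (J1 flow already set via bond 0)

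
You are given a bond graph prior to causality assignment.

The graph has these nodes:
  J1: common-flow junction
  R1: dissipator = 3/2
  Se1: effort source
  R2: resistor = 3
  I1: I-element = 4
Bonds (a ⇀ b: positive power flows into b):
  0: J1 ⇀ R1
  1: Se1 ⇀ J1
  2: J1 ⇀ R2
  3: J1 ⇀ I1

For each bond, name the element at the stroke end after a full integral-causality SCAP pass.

bond 1 |J1  (Se1 (Se) sets effort on bond)
bond 3 |I1  (prefer integral on I1)
bond 0 |J1  (common-f at J1 fixed by 3)
bond 2 |J1  (J1: bond 3 brought flow, rest push out)

#0 stroke→J1
#1 stroke→J1
#2 stroke→J1
#3 stroke→I1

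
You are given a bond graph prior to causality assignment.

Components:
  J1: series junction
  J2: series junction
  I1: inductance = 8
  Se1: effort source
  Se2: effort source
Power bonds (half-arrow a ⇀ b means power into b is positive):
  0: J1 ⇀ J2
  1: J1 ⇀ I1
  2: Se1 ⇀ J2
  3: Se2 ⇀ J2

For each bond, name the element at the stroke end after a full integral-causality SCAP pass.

#2 stroke→J2  (Se1 fixes effort; stroke away)
#3 stroke→J2  (Se2: effort source, stroke at far end)
#0 stroke→J1  (only one flow-in slot at J2)
#1 stroke→I1  (only one flow-in slot at J1)

β0 |J1
β1 |I1
β2 |J2
β3 |J2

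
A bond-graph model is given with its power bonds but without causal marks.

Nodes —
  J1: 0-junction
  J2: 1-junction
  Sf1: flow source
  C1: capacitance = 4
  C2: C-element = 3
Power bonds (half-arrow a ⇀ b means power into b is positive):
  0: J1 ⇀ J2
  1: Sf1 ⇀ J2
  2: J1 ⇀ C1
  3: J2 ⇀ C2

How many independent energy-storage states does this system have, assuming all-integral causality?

bond 1 stroke→Sf1  (Sf1 fixes flow; stroke at Sf1)
bond 0 stroke→J2  (J2 flow already set via bond 1)
bond 3 stroke→J2  (1-jn J2 has f-setter on 1)
bond 2 stroke→J1  (only one effort-in slot at J1)

2  (C1, C2 all integral)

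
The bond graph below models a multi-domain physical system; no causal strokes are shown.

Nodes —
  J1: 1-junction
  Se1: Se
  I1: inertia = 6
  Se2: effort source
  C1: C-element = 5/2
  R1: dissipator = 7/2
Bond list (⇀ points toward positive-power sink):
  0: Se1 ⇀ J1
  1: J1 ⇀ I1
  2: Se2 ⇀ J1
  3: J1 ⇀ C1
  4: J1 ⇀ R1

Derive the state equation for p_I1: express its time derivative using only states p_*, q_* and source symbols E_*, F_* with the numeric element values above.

dp_I1/dt = E_Se1 + E_Se2 - 7*p_I1/12 - 2*q_C1/5

b0 →J1  (Se1: effort source, stroke at far end)
b2 →J1  (Se2 (Se) sets effort on bond)
b1 →I1  (I1: I, integral causality)
b3 →J1  (1-jn J1 has f-setter on 1)
b4 →J1  (common-f at J1 fixed by 1)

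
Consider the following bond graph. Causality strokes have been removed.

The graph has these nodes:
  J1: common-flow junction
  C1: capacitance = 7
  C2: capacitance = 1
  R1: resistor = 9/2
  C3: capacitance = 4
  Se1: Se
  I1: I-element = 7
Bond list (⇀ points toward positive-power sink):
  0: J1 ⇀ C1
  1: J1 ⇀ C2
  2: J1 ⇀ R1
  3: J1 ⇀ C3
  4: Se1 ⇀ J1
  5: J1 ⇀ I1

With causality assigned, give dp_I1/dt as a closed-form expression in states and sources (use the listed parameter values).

dp_I1/dt = E_Se1 - 9*p_I1/14 - q_C1/7 - q_C2 - q_C3/4

bond 4 →J1  (source Se1 imposes e)
bond 0 →J1  (prefer integral on C1)
bond 1 →J1  (prefer integral on C2)
bond 3 →J1  (C3 integral (e out))
bond 5 →I1  (I1: I, integral causality)
bond 2 →J1  (J1: bond 5 brought flow, rest push out)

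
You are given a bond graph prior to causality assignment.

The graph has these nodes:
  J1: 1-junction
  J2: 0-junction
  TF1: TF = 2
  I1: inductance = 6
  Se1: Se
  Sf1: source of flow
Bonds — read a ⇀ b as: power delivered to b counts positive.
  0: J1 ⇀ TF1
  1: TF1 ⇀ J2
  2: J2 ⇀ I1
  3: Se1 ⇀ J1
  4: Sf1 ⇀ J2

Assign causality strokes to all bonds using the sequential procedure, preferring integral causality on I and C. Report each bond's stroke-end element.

b0 stroke→TF1
b1 stroke→J2
b2 stroke→I1
b3 stroke→J1
b4 stroke→Sf1

β3 stroke→J1  (Se1 fixes effort; stroke away)
β4 stroke→Sf1  (source Sf1 imposes f)
β0 stroke→TF1  (J1 needs exactly one f-in)
β1 stroke→J2  (through TF1, causality passes straight; one stroke at TF1)
β2 stroke→I1  (0-jn J2 has e-setter on 1)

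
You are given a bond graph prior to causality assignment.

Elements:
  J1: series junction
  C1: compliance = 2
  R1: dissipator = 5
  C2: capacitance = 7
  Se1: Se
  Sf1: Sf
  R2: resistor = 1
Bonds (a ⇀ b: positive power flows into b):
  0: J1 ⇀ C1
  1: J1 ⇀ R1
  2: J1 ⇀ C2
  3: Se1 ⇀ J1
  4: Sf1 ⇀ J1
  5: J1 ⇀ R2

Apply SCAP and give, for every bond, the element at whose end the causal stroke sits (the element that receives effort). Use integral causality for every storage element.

bond 0 stroke at J1
bond 1 stroke at J1
bond 2 stroke at J1
bond 3 stroke at J1
bond 4 stroke at Sf1
bond 5 stroke at J1

b3 →J1  (source Se1 imposes e)
b4 →Sf1  (Sf1: flow source, stroke at near end)
b0 →J1  (J1 flow already set via bond 4)
b1 →J1  (common-f at J1 fixed by 4)
b2 →J1  (J1: bond 4 brought flow, rest push out)
b5 →J1  (common-f at J1 fixed by 4)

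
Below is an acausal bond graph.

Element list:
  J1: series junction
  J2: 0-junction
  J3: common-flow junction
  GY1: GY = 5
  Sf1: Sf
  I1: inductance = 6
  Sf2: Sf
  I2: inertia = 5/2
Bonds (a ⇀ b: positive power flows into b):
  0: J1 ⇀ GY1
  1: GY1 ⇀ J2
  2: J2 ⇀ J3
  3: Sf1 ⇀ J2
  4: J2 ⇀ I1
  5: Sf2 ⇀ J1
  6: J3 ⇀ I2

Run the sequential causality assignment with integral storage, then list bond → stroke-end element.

bond 3 stroke→Sf1  (Sf1 fixes flow; stroke at Sf1)
bond 5 stroke→Sf2  (Sf2 fixes flow; stroke at Sf2)
bond 0 stroke→J1  (1-jn J1 has f-setter on 5)
bond 1 stroke→J2  (GY1: gyrator matches bond 0)
bond 2 stroke→J3  (J2 effort already set via bond 1)
bond 4 stroke→I1  (0-jn J2 has e-setter on 1)
bond 6 stroke→I2  (J3 needs exactly one f-in)

#0 stroke at J1
#1 stroke at J2
#2 stroke at J3
#3 stroke at Sf1
#4 stroke at I1
#5 stroke at Sf2
#6 stroke at I2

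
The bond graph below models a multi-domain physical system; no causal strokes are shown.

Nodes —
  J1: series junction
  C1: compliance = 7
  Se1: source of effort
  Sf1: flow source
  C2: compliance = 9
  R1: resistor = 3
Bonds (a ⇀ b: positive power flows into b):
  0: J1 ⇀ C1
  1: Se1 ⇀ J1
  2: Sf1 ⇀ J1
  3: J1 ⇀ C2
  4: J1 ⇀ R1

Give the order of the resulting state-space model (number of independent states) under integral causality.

2  (C1, C2 all integral)

b1 |J1  (Se1: effort source, stroke at far end)
b2 |Sf1  (Sf1 (Sf) sets flow on bond)
b0 |J1  (J1 flow already set via bond 2)
b3 |J1  (1-jn J1 has f-setter on 2)
b4 |J1  (common-f at J1 fixed by 2)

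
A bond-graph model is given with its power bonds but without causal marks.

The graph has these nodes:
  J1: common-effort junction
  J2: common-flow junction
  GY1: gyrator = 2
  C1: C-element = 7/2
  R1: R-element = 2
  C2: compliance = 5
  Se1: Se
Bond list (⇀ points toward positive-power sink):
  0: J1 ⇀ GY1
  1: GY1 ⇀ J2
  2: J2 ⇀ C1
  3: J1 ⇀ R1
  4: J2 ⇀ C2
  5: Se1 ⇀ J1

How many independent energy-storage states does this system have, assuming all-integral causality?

b5 |J1  (source Se1 imposes e)
b0 |GY1  (0-jn J1 has e-setter on 5)
b3 |R1  (0-jn J1 has e-setter on 5)
b1 |GY1  (GY GY1: same side as bond 0)
b2 |J2  (J2: bond 1 brought flow, rest push out)
b4 |J2  (common-f at J2 fixed by 1)

2  (C1, C2 all integral)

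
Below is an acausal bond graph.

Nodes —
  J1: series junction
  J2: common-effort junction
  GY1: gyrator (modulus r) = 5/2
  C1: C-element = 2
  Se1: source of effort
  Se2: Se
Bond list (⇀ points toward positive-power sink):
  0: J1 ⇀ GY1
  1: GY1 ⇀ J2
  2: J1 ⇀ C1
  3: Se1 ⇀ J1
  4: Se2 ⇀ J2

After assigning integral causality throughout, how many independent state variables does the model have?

β3 stroke→J1  (Se1 fixes effort; stroke away)
β4 stroke→J2  (Se2 (Se) sets effort on bond)
β1 stroke→GY1  (J2 effort already set via bond 4)
β0 stroke→GY1  (GY1 both-in/both-out from 1)
β2 stroke→J1  (J1 flow already set via bond 0)

1  (C1 all integral)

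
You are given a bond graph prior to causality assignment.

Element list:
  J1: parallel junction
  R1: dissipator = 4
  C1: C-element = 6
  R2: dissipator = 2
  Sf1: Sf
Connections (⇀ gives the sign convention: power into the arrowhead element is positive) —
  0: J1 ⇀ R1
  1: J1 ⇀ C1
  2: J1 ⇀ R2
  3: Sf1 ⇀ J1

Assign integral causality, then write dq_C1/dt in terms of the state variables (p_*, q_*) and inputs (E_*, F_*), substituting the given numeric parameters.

dq_C1/dt = F_Sf1 - q_C1/8

b3 stroke→Sf1  (source Sf1 imposes f)
b1 stroke→J1  (C1: C, integral causality)
b0 stroke→R1  (J1: bond 1 brought effort, rest push out)
b2 stroke→R2  (J1: bond 1 brought effort, rest push out)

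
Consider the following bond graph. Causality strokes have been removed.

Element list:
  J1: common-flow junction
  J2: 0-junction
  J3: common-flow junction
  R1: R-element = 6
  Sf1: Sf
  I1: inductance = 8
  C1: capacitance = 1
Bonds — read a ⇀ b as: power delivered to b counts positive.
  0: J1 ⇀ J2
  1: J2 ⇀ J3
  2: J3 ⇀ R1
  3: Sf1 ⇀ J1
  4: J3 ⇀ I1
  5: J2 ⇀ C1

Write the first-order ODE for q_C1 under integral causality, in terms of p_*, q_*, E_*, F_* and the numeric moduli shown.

dq_C1/dt = F_Sf1 - p_I1/8

#3 stroke at Sf1  (source Sf1 imposes f)
#0 stroke at J1  (1-jn J1 has f-setter on 3)
#4 stroke at I1  (I1: I, integral causality)
#1 stroke at J3  (J3: bond 4 brought flow, rest push out)
#2 stroke at J3  (common-f at J3 fixed by 4)
#5 stroke at J2  (J2 needs exactly one e-in)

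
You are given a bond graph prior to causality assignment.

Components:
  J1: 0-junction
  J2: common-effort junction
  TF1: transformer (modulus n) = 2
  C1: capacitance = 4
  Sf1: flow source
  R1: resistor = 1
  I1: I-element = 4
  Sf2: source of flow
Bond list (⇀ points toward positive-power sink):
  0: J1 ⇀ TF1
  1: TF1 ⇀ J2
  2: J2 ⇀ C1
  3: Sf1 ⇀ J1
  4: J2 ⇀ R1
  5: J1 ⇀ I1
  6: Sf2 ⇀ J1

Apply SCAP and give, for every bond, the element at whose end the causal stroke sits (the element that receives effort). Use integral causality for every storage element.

bond 0 |J1
bond 1 |TF1
bond 2 |J2
bond 3 |Sf1
bond 4 |R1
bond 5 |I1
bond 6 |Sf2

#3 stroke→Sf1  (Sf1: flow source, stroke at near end)
#6 stroke→Sf2  (Sf2: flow source, stroke at near end)
#2 stroke→J2  (C1: C, integral causality)
#1 stroke→TF1  (J2 effort already set via bond 2)
#4 stroke→R1  (common-e at J2 fixed by 2)
#0 stroke→J1  (TF TF1: opposite of bond 1)
#5 stroke→I1  (J1 effort already set via bond 0)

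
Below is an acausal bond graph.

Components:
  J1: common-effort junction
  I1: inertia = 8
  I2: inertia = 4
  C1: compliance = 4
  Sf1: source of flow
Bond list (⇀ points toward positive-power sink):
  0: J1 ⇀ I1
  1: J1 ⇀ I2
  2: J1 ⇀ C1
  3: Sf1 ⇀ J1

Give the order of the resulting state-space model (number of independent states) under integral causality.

β3 |Sf1  (Sf1 (Sf) sets flow on bond)
β0 |I1  (I1 integral (f out))
β1 |I2  (I2 outputs flow p/I2)
β2 |J1  (only one effort-in slot at J1)

3  (C1, I1, I2 all integral)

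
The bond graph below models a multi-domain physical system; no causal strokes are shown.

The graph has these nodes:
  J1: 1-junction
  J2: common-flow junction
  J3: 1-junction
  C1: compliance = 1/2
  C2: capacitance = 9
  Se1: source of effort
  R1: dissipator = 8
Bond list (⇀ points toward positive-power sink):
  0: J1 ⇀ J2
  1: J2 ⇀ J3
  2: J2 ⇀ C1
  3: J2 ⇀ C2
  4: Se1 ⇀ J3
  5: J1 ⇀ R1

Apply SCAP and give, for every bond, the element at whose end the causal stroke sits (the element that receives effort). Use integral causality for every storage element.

b0 →J1
b1 →J2
b2 →J2
b3 →J2
b4 →J3
b5 →R1

bond 4 stroke→J3  (source Se1 imposes e)
bond 1 stroke→J2  (only one flow-in slot at J3)
bond 2 stroke→J2  (C1 outputs effort q/C1)
bond 3 stroke→J2  (C2 outputs effort q/C2)
bond 0 stroke→J1  (only one flow-in slot at J2)
bond 5 stroke→R1  (closing 1-jn rule on J1)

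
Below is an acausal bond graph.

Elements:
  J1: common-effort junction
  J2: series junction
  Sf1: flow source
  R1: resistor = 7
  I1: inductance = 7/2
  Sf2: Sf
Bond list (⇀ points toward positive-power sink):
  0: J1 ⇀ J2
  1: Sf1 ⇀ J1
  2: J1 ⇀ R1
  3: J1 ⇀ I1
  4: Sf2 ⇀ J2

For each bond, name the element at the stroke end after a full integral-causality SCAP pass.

bond 1 stroke→Sf1  (Sf1 (Sf) sets flow on bond)
bond 4 stroke→Sf2  (Sf2: flow source, stroke at near end)
bond 0 stroke→J2  (common-f at J2 fixed by 4)
bond 3 stroke→I1  (I1 integral (f out))
bond 2 stroke→J1  (only one effort-in slot at J1)

#0 |J2
#1 |Sf1
#2 |J1
#3 |I1
#4 |Sf2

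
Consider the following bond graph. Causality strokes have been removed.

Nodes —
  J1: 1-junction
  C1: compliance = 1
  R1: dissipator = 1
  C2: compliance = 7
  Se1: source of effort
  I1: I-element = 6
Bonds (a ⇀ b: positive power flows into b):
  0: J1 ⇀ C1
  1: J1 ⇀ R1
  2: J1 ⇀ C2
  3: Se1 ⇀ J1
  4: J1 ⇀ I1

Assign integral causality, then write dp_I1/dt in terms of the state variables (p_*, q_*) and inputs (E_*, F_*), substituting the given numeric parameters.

dp_I1/dt = E_Se1 - p_I1/6 - q_C1 - q_C2/7

bond 3 stroke at J1  (Se1: effort source, stroke at far end)
bond 0 stroke at J1  (C1 integral (e out))
bond 2 stroke at J1  (C2: C, integral causality)
bond 4 stroke at I1  (I1 integral (f out))
bond 1 stroke at J1  (common-f at J1 fixed by 4)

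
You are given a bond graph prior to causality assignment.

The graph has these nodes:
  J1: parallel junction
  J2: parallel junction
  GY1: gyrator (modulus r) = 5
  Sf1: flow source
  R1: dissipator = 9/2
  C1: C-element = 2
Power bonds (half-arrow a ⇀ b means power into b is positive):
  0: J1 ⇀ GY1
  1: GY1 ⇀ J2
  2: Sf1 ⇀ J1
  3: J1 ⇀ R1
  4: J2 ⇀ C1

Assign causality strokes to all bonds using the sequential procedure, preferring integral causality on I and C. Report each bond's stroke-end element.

bond 2 stroke at Sf1  (Sf1 fixes flow; stroke at Sf1)
bond 4 stroke at J2  (C1 integral (e out))
bond 1 stroke at GY1  (J2: bond 4 brought effort, rest push out)
bond 0 stroke at GY1  (GY GY1: same side as bond 1)
bond 3 stroke at J1  (J1: last free bond brings effort in)

β0 stroke→GY1
β1 stroke→GY1
β2 stroke→Sf1
β3 stroke→J1
β4 stroke→J2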